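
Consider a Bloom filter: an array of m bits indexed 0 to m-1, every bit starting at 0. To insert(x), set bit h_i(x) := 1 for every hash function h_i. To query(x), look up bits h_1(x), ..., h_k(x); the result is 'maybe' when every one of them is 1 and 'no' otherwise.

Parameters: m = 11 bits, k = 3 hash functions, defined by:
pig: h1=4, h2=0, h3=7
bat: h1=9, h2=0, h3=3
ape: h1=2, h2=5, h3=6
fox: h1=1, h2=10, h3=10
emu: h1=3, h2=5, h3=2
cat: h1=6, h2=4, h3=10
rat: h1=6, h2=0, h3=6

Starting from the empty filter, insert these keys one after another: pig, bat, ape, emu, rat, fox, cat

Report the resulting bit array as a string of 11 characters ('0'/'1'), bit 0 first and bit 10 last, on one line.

Start: bits=00000000000
After insert 'pig': sets bits 0 4 7 -> bits=10001001000
After insert 'bat': sets bits 0 3 9 -> bits=10011001010
After insert 'ape': sets bits 2 5 6 -> bits=10111111010
After insert 'emu': sets bits 2 3 5 -> bits=10111111010
After insert 'rat': sets bits 0 6 -> bits=10111111010
After insert 'fox': sets bits 1 10 -> bits=11111111011
After insert 'cat': sets bits 4 6 10 -> bits=11111111011

Answer: 11111111011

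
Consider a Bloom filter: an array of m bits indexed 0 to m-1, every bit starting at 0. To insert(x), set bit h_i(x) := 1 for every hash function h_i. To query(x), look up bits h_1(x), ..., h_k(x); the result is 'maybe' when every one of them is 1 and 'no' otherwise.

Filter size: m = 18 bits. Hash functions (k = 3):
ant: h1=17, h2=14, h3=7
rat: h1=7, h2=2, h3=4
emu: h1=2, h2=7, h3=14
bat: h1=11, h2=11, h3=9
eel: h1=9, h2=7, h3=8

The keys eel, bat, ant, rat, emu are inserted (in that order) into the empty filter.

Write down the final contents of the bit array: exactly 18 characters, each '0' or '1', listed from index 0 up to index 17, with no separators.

Answer: 001010011101001001

Derivation:
Start: bits=000000000000000000
After insert 'eel': sets bits 7 8 9 -> bits=000000011100000000
After insert 'bat': sets bits 9 11 -> bits=000000011101000000
After insert 'ant': sets bits 7 14 17 -> bits=000000011101001001
After insert 'rat': sets bits 2 4 7 -> bits=001010011101001001
After insert 'emu': sets bits 2 7 14 -> bits=001010011101001001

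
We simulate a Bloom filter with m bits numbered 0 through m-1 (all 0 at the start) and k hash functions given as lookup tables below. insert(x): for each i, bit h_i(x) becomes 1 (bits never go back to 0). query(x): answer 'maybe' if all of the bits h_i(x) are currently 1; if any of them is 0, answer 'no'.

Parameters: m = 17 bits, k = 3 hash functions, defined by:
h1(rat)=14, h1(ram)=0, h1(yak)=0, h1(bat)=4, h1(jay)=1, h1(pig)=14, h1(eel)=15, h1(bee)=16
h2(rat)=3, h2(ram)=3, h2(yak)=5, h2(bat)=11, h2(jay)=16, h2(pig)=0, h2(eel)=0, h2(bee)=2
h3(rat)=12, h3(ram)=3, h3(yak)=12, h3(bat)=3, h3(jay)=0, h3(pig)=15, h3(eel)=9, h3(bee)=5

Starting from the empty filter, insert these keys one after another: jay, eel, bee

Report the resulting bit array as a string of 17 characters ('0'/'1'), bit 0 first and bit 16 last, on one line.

Start: bits=00000000000000000
After insert 'jay': sets bits 0 1 16 -> bits=11000000000000001
After insert 'eel': sets bits 0 9 15 -> bits=11000000010000011
After insert 'bee': sets bits 2 5 16 -> bits=11100100010000011

Answer: 11100100010000011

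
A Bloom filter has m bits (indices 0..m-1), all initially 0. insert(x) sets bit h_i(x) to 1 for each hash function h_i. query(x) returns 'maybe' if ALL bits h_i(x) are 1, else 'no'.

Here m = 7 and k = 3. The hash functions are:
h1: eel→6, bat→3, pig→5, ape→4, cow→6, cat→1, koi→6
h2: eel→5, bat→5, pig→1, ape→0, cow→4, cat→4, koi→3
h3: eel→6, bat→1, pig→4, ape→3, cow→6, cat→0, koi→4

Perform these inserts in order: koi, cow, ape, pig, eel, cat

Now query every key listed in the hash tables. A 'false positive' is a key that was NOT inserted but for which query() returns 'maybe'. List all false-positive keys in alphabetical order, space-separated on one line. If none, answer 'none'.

Answer: bat

Derivation:
Start: bits=0000000
After insert 'koi': sets bits 3 4 6 -> bits=0001101
After insert 'cow': sets bits 4 6 -> bits=0001101
After insert 'ape': sets bits 0 3 4 -> bits=1001101
After insert 'pig': sets bits 1 4 5 -> bits=1101111
After insert 'eel': sets bits 5 6 -> bits=1101111
After insert 'cat': sets bits 0 1 4 -> bits=1101111
Not inserted: bat — query each against bits=1101111:
query bat: checks bit1=1, bit3=1, bit5=1 (all 1) -> maybe => FALSE POSITIVE
False positives (alphabetical): bat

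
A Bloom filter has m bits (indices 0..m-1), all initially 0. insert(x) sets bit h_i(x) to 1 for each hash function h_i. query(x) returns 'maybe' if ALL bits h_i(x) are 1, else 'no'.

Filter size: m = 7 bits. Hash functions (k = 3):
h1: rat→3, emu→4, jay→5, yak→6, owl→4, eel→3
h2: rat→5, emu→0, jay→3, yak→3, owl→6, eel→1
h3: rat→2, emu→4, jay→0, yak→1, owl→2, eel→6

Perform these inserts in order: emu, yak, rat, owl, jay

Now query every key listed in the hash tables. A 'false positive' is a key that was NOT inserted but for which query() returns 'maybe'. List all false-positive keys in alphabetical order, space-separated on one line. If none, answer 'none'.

Answer: eel

Derivation:
Start: bits=0000000
After insert 'emu': sets bits 0 4 -> bits=1000100
After insert 'yak': sets bits 1 3 6 -> bits=1101101
After insert 'rat': sets bits 2 3 5 -> bits=1111111
After insert 'owl': sets bits 2 4 6 -> bits=1111111
After insert 'jay': sets bits 0 3 5 -> bits=1111111
Not inserted: eel — query each against bits=1111111:
query eel: checks bit1=1, bit3=1, bit6=1 (all 1) -> maybe => FALSE POSITIVE
False positives (alphabetical): eel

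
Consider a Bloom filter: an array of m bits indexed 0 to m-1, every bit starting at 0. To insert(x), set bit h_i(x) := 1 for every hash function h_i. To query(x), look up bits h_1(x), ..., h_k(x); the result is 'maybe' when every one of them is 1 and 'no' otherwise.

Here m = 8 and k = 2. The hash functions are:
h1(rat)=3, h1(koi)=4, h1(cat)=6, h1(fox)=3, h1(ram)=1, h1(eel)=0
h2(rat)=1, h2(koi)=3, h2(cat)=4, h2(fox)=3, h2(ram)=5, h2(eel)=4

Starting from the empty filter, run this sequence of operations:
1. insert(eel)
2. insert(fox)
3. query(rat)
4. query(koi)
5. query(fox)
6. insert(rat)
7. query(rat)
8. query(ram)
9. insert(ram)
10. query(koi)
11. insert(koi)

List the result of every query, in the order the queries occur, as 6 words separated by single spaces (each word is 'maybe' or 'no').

Start: bits=00000000
Op 1: insert eel -> sets bits 0 4 -> bits=10001000
Op 2: insert fox -> sets bits 3 -> bits=10011000
Op 3: query rat -> checks bit1=0, bit3=1 (has a 0) -> no
Op 4: query koi -> checks bit3=1, bit4=1 (all 1) -> maybe
Op 5: query fox -> checks bit3=1 (all 1) -> maybe
Op 6: insert rat -> sets bits 1 3 -> bits=11011000
Op 7: query rat -> checks bit1=1, bit3=1 (all 1) -> maybe
Op 8: query ram -> checks bit1=1, bit5=0 (has a 0) -> no
Op 9: insert ram -> sets bits 1 5 -> bits=11011100
Op 10: query koi -> checks bit3=1, bit4=1 (all 1) -> maybe
Op 11: insert koi -> sets bits 3 4 -> bits=11011100
Query results in order: no maybe maybe maybe no maybe

Answer: no maybe maybe maybe no maybe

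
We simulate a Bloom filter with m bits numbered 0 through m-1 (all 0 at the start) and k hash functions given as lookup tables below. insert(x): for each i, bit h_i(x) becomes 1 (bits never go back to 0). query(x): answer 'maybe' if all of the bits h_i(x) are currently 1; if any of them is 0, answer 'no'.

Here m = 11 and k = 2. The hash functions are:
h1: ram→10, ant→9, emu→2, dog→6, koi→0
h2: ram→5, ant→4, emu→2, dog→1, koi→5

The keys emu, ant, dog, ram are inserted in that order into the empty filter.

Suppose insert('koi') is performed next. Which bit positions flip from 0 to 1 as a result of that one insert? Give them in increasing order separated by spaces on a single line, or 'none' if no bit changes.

Answer: 0

Derivation:
Start: bits=00000000000
After insert 'emu': sets bits 2 -> bits=00100000000
After insert 'ant': sets bits 4 9 -> bits=00101000010
After insert 'dog': sets bits 1 6 -> bits=01101010010
After insert 'ram': sets bits 5 10 -> bits=01101110011
insert 'koi' would touch bits 0 5; currently bit0=0, bit5=1
Bits that are 0 among those (would change 0->1): 0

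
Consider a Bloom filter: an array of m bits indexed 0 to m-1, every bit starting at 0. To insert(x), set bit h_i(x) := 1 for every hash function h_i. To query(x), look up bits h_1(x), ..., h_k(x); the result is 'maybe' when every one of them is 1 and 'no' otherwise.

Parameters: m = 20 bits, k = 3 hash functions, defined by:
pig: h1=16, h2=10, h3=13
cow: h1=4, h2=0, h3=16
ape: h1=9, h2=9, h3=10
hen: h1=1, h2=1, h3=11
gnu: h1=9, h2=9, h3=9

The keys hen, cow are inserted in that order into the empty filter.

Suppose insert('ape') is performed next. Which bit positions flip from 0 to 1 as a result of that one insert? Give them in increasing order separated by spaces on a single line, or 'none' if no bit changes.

Start: bits=00000000000000000000
After insert 'hen': sets bits 1 11 -> bits=01000000000100000000
After insert 'cow': sets bits 0 4 16 -> bits=11001000000100001000
insert 'ape' would touch bits 9 10; currently bit9=0, bit10=0
Bits that are 0 among those (would change 0->1): 9 10

Answer: 9 10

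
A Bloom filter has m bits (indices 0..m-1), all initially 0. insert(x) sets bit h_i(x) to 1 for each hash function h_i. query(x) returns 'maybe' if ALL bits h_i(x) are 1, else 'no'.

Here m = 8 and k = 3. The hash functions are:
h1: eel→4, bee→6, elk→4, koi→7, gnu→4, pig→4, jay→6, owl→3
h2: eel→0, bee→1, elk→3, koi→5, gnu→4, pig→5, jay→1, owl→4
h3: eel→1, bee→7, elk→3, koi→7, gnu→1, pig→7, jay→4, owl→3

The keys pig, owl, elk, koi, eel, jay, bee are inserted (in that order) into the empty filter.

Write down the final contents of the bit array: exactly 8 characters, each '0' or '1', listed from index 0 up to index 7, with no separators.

Answer: 11011111

Derivation:
Start: bits=00000000
After insert 'pig': sets bits 4 5 7 -> bits=00001101
After insert 'owl': sets bits 3 4 -> bits=00011101
After insert 'elk': sets bits 3 4 -> bits=00011101
After insert 'koi': sets bits 5 7 -> bits=00011101
After insert 'eel': sets bits 0 1 4 -> bits=11011101
After insert 'jay': sets bits 1 4 6 -> bits=11011111
After insert 'bee': sets bits 1 6 7 -> bits=11011111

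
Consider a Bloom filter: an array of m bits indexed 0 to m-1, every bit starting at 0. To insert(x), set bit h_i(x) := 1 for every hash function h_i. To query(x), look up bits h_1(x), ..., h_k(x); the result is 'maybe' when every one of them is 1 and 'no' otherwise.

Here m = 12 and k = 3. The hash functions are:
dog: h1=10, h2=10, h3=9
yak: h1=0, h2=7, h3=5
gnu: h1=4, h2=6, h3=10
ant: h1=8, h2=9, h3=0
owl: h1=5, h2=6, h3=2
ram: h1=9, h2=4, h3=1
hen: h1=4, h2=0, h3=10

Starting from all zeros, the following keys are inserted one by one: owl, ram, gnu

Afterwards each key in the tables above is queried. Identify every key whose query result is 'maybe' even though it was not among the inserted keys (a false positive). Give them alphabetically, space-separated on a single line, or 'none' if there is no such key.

Answer: dog

Derivation:
Start: bits=000000000000
After insert 'owl': sets bits 2 5 6 -> bits=001001100000
After insert 'ram': sets bits 1 4 9 -> bits=011011100100
After insert 'gnu': sets bits 4 6 10 -> bits=011011100110
Not inserted: ant dog hen yak — query each against bits=011011100110:
query ant: checks bit0=0, bit8=0, bit9=1 (has a 0) -> no => not a false positive
query dog: checks bit9=1, bit10=1 (all 1) -> maybe => FALSE POSITIVE
query hen: checks bit0=0, bit4=1, bit10=1 (has a 0) -> no => not a false positive
query yak: checks bit0=0, bit5=1, bit7=0 (has a 0) -> no => not a false positive
False positives (alphabetical): dog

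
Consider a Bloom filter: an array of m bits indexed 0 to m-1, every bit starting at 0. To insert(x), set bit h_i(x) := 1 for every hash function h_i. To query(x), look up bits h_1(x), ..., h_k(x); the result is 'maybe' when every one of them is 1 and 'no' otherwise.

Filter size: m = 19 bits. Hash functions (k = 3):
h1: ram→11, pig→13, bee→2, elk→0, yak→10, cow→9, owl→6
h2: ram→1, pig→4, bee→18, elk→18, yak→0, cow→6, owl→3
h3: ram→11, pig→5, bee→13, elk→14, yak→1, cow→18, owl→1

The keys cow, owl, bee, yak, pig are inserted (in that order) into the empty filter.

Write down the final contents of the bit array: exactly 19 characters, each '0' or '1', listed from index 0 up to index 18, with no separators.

Answer: 1111111001100100001

Derivation:
Start: bits=0000000000000000000
After insert 'cow': sets bits 6 9 18 -> bits=0000001001000000001
After insert 'owl': sets bits 1 3 6 -> bits=0101001001000000001
After insert 'bee': sets bits 2 13 18 -> bits=0111001001000100001
After insert 'yak': sets bits 0 1 10 -> bits=1111001001100100001
After insert 'pig': sets bits 4 5 13 -> bits=1111111001100100001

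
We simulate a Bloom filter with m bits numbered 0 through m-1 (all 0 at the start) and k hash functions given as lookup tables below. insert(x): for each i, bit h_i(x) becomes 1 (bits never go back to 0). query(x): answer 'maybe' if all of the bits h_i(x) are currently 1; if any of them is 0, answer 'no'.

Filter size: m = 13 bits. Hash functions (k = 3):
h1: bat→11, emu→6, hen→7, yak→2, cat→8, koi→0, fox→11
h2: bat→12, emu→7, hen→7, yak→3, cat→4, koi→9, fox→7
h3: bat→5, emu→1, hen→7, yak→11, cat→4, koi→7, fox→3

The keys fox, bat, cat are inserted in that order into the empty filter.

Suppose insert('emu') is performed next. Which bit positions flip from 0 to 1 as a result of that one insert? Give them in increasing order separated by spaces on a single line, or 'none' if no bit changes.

Answer: 1 6

Derivation:
Start: bits=0000000000000
After insert 'fox': sets bits 3 7 11 -> bits=0001000100010
After insert 'bat': sets bits 5 11 12 -> bits=0001010100011
After insert 'cat': sets bits 4 8 -> bits=0001110110011
insert 'emu' would touch bits 1 6 7; currently bit1=0, bit6=0, bit7=1
Bits that are 0 among those (would change 0->1): 1 6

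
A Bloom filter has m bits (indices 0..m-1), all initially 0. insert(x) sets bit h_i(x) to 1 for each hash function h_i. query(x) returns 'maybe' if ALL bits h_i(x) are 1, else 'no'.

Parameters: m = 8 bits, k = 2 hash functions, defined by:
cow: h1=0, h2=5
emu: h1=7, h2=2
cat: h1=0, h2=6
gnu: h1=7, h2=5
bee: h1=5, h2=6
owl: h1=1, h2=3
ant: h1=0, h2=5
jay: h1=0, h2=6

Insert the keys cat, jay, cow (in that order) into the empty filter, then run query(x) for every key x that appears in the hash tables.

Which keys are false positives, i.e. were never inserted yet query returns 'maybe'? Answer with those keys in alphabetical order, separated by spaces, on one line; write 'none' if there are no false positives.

Start: bits=00000000
After insert 'cat': sets bits 0 6 -> bits=10000010
After insert 'jay': sets bits 0 6 -> bits=10000010
After insert 'cow': sets bits 0 5 -> bits=10000110
Not inserted: ant bee emu gnu owl — query each against bits=10000110:
query ant: checks bit0=1, bit5=1 (all 1) -> maybe => FALSE POSITIVE
query bee: checks bit5=1, bit6=1 (all 1) -> maybe => FALSE POSITIVE
query emu: checks bit2=0, bit7=0 (has a 0) -> no => not a false positive
query gnu: checks bit5=1, bit7=0 (has a 0) -> no => not a false positive
query owl: checks bit1=0, bit3=0 (has a 0) -> no => not a false positive
False positives (alphabetical): ant bee

Answer: ant bee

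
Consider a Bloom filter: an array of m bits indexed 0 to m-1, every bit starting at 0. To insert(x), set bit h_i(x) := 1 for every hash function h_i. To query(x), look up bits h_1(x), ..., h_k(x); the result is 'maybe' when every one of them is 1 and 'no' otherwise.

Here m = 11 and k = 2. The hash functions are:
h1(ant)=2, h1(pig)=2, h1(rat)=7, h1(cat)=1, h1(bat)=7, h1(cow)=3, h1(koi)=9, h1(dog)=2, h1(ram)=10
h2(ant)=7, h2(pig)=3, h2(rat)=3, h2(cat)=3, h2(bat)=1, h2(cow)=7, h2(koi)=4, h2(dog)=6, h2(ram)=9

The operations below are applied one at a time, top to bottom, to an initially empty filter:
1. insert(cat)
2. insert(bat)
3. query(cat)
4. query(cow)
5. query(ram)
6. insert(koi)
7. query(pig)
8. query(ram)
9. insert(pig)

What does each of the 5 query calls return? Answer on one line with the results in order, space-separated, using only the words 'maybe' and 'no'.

Start: bits=00000000000
Op 1: insert cat -> sets bits 1 3 -> bits=01010000000
Op 2: insert bat -> sets bits 1 7 -> bits=01010001000
Op 3: query cat -> checks bit1=1, bit3=1 (all 1) -> maybe
Op 4: query cow -> checks bit3=1, bit7=1 (all 1) -> maybe
Op 5: query ram -> checks bit9=0, bit10=0 (has a 0) -> no
Op 6: insert koi -> sets bits 4 9 -> bits=01011001010
Op 7: query pig -> checks bit2=0, bit3=1 (has a 0) -> no
Op 8: query ram -> checks bit9=1, bit10=0 (has a 0) -> no
Op 9: insert pig -> sets bits 2 3 -> bits=01111001010
Query results in order: maybe maybe no no no

Answer: maybe maybe no no no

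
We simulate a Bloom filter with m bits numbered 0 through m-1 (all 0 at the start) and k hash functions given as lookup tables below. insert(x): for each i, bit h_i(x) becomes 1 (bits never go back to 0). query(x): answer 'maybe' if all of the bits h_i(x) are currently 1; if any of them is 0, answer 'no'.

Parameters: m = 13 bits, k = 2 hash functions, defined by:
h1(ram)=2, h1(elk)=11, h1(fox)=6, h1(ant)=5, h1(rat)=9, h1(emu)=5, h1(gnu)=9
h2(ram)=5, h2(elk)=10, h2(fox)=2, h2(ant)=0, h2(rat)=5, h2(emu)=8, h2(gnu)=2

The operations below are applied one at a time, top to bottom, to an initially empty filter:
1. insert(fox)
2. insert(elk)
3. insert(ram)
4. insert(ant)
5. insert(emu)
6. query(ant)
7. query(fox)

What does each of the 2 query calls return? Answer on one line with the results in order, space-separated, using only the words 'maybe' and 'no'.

Start: bits=0000000000000
Op 1: insert fox -> sets bits 2 6 -> bits=0010001000000
Op 2: insert elk -> sets bits 10 11 -> bits=0010001000110
Op 3: insert ram -> sets bits 2 5 -> bits=0010011000110
Op 4: insert ant -> sets bits 0 5 -> bits=1010011000110
Op 5: insert emu -> sets bits 5 8 -> bits=1010011010110
Op 6: query ant -> checks bit0=1, bit5=1 (all 1) -> maybe
Op 7: query fox -> checks bit2=1, bit6=1 (all 1) -> maybe
Query results in order: maybe maybe

Answer: maybe maybe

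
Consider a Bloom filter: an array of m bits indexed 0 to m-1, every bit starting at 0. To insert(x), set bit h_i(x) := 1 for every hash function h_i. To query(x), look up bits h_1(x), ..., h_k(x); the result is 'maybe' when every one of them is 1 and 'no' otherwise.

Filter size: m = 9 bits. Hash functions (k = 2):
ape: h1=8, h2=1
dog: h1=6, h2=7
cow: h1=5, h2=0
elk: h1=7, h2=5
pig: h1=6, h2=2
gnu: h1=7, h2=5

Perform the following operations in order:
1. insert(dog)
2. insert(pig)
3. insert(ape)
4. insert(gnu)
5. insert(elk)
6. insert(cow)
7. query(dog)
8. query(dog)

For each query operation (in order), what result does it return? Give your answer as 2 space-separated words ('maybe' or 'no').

Answer: maybe maybe

Derivation:
Start: bits=000000000
Op 1: insert dog -> sets bits 6 7 -> bits=000000110
Op 2: insert pig -> sets bits 2 6 -> bits=001000110
Op 3: insert ape -> sets bits 1 8 -> bits=011000111
Op 4: insert gnu -> sets bits 5 7 -> bits=011001111
Op 5: insert elk -> sets bits 5 7 -> bits=011001111
Op 6: insert cow -> sets bits 0 5 -> bits=111001111
Op 7: query dog -> checks bit6=1, bit7=1 (all 1) -> maybe
Op 8: query dog -> checks bit6=1, bit7=1 (all 1) -> maybe
Query results in order: maybe maybe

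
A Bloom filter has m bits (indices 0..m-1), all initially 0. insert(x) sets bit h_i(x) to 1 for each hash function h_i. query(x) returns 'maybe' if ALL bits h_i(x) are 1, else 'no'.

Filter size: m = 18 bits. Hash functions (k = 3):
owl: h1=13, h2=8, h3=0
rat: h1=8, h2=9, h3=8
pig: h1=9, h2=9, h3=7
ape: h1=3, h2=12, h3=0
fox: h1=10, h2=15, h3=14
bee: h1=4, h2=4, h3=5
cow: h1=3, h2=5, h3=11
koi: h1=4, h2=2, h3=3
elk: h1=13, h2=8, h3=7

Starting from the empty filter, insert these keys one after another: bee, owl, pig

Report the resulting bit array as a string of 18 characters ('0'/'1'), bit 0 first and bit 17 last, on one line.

Start: bits=000000000000000000
After insert 'bee': sets bits 4 5 -> bits=000011000000000000
After insert 'owl': sets bits 0 8 13 -> bits=100011001000010000
After insert 'pig': sets bits 7 9 -> bits=100011011100010000

Answer: 100011011100010000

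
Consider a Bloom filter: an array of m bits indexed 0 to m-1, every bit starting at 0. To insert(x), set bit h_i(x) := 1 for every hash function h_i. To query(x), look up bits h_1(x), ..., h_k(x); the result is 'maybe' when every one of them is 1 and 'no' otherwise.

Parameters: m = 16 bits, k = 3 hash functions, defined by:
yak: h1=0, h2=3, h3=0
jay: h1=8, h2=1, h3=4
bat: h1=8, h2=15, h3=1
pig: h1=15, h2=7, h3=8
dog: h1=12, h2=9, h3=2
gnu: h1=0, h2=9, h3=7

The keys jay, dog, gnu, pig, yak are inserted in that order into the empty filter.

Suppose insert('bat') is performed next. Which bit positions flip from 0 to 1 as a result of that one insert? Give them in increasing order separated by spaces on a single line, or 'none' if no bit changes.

Start: bits=0000000000000000
After insert 'jay': sets bits 1 4 8 -> bits=0100100010000000
After insert 'dog': sets bits 2 9 12 -> bits=0110100011001000
After insert 'gnu': sets bits 0 7 9 -> bits=1110100111001000
After insert 'pig': sets bits 7 8 15 -> bits=1110100111001001
After insert 'yak': sets bits 0 3 -> bits=1111100111001001
insert 'bat' would touch bits 1 8 15; currently bit1=1, bit8=1, bit15=1
Bits that are 0 among those (would change 0->1): none

Answer: none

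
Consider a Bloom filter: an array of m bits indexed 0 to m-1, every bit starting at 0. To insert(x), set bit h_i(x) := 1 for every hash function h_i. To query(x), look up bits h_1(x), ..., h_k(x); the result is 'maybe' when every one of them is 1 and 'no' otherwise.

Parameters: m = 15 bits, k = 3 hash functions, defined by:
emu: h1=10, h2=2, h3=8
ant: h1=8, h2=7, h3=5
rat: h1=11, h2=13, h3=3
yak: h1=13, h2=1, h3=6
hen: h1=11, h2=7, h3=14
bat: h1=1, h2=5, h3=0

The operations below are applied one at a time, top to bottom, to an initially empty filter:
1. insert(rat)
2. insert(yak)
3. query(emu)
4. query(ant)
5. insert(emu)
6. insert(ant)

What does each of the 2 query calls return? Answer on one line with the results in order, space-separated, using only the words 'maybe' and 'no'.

Answer: no no

Derivation:
Start: bits=000000000000000
Op 1: insert rat -> sets bits 3 11 13 -> bits=000100000001010
Op 2: insert yak -> sets bits 1 6 13 -> bits=010100100001010
Op 3: query emu -> checks bit2=0, bit8=0, bit10=0 (has a 0) -> no
Op 4: query ant -> checks bit5=0, bit7=0, bit8=0 (has a 0) -> no
Op 5: insert emu -> sets bits 2 8 10 -> bits=011100101011010
Op 6: insert ant -> sets bits 5 7 8 -> bits=011101111011010
Query results in order: no no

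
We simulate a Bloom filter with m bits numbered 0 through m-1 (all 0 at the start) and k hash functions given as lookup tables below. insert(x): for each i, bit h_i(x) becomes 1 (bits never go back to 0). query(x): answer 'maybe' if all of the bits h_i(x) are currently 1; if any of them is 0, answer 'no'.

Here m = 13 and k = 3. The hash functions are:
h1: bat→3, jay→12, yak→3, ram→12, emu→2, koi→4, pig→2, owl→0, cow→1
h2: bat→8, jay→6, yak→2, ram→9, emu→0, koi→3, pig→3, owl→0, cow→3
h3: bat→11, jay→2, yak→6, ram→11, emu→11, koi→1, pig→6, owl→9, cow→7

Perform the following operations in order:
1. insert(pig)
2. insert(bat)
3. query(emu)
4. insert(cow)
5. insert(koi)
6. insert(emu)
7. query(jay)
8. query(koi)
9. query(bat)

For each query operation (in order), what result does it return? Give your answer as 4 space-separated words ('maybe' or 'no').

Start: bits=0000000000000
Op 1: insert pig -> sets bits 2 3 6 -> bits=0011001000000
Op 2: insert bat -> sets bits 3 8 11 -> bits=0011001010010
Op 3: query emu -> checks bit0=0, bit2=1, bit11=1 (has a 0) -> no
Op 4: insert cow -> sets bits 1 3 7 -> bits=0111001110010
Op 5: insert koi -> sets bits 1 3 4 -> bits=0111101110010
Op 6: insert emu -> sets bits 0 2 11 -> bits=1111101110010
Op 7: query jay -> checks bit2=1, bit6=1, bit12=0 (has a 0) -> no
Op 8: query koi -> checks bit1=1, bit3=1, bit4=1 (all 1) -> maybe
Op 9: query bat -> checks bit3=1, bit8=1, bit11=1 (all 1) -> maybe
Query results in order: no no maybe maybe

Answer: no no maybe maybe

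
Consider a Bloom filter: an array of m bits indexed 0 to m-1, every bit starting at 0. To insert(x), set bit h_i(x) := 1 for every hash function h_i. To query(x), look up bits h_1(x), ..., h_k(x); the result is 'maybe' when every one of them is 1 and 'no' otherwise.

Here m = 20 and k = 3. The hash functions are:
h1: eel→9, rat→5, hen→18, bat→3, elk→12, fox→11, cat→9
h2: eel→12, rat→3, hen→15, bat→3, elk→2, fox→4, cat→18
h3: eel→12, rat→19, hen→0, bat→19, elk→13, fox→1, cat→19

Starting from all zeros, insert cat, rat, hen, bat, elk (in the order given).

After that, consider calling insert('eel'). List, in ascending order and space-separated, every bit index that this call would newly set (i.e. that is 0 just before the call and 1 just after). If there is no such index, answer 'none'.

Answer: none

Derivation:
Start: bits=00000000000000000000
After insert 'cat': sets bits 9 18 19 -> bits=00000000010000000011
After insert 'rat': sets bits 3 5 19 -> bits=00010100010000000011
After insert 'hen': sets bits 0 15 18 -> bits=10010100010000010011
After insert 'bat': sets bits 3 19 -> bits=10010100010000010011
After insert 'elk': sets bits 2 12 13 -> bits=10110100010011010011
insert 'eel' would touch bits 9 12; currently bit9=1, bit12=1
Bits that are 0 among those (would change 0->1): none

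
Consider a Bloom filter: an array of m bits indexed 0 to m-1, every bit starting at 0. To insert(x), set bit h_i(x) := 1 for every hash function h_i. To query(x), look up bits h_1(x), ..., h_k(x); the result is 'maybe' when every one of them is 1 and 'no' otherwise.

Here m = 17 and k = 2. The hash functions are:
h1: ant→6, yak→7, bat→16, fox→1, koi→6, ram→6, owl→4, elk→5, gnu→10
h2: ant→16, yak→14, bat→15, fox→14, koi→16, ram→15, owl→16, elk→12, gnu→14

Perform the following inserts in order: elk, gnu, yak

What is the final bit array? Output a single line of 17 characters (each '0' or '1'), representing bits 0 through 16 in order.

Answer: 00000101001010100

Derivation:
Start: bits=00000000000000000
After insert 'elk': sets bits 5 12 -> bits=00000100000010000
After insert 'gnu': sets bits 10 14 -> bits=00000100001010100
After insert 'yak': sets bits 7 14 -> bits=00000101001010100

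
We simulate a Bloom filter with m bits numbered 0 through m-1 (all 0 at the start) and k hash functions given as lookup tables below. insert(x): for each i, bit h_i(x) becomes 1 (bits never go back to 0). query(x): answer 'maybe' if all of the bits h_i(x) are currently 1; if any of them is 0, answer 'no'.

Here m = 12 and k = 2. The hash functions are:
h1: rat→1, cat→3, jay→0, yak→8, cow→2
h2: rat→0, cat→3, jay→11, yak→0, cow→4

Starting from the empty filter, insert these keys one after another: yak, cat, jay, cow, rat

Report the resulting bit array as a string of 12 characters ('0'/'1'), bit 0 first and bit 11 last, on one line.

Start: bits=000000000000
After insert 'yak': sets bits 0 8 -> bits=100000001000
After insert 'cat': sets bits 3 -> bits=100100001000
After insert 'jay': sets bits 0 11 -> bits=100100001001
After insert 'cow': sets bits 2 4 -> bits=101110001001
After insert 'rat': sets bits 0 1 -> bits=111110001001

Answer: 111110001001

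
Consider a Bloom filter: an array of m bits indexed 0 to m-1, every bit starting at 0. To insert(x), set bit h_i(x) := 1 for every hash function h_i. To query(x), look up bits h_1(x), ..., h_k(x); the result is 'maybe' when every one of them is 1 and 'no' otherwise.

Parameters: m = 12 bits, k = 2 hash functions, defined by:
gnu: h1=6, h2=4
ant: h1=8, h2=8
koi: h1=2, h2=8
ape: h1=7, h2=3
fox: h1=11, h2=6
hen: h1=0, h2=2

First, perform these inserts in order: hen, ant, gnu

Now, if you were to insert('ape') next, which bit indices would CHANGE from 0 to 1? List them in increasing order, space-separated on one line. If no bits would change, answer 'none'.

Start: bits=000000000000
After insert 'hen': sets bits 0 2 -> bits=101000000000
After insert 'ant': sets bits 8 -> bits=101000001000
After insert 'gnu': sets bits 4 6 -> bits=101010101000
insert 'ape' would touch bits 3 7; currently bit3=0, bit7=0
Bits that are 0 among those (would change 0->1): 3 7

Answer: 3 7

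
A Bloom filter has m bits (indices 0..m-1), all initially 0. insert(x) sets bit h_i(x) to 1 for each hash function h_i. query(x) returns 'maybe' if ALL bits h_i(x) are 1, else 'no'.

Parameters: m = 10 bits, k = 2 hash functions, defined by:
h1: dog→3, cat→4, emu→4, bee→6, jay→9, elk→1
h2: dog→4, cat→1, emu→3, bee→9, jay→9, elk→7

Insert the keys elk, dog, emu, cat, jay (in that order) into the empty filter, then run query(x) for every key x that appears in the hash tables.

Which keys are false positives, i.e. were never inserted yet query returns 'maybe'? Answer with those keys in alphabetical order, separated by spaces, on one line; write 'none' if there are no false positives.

Answer: none

Derivation:
Start: bits=0000000000
After insert 'elk': sets bits 1 7 -> bits=0100000100
After insert 'dog': sets bits 3 4 -> bits=0101100100
After insert 'emu': sets bits 3 4 -> bits=0101100100
After insert 'cat': sets bits 1 4 -> bits=0101100100
After insert 'jay': sets bits 9 -> bits=0101100101
Not inserted: bee — query each against bits=0101100101:
query bee: checks bit6=0, bit9=1 (has a 0) -> no => not a false positive
False positives (alphabetical): none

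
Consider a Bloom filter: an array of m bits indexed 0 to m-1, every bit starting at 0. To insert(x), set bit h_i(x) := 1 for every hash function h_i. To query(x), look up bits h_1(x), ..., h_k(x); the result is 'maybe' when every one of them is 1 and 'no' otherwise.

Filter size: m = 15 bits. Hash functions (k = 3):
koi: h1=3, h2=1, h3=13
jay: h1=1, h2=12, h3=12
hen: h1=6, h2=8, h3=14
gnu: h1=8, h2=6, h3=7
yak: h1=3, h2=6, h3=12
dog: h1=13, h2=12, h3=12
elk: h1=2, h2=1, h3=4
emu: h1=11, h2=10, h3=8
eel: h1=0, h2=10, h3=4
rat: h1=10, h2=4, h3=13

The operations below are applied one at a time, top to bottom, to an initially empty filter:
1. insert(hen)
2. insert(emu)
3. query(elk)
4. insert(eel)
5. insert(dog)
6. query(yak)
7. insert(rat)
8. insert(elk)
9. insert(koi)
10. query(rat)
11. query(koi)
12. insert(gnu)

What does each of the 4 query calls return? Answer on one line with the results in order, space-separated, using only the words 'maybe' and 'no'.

Answer: no no maybe maybe

Derivation:
Start: bits=000000000000000
Op 1: insert hen -> sets bits 6 8 14 -> bits=000000101000001
Op 2: insert emu -> sets bits 8 10 11 -> bits=000000101011001
Op 3: query elk -> checks bit1=0, bit2=0, bit4=0 (has a 0) -> no
Op 4: insert eel -> sets bits 0 4 10 -> bits=100010101011001
Op 5: insert dog -> sets bits 12 13 -> bits=100010101011111
Op 6: query yak -> checks bit3=0, bit6=1, bit12=1 (has a 0) -> no
Op 7: insert rat -> sets bits 4 10 13 -> bits=100010101011111
Op 8: insert elk -> sets bits 1 2 4 -> bits=111010101011111
Op 9: insert koi -> sets bits 1 3 13 -> bits=111110101011111
Op 10: query rat -> checks bit4=1, bit10=1, bit13=1 (all 1) -> maybe
Op 11: query koi -> checks bit1=1, bit3=1, bit13=1 (all 1) -> maybe
Op 12: insert gnu -> sets bits 6 7 8 -> bits=111110111011111
Query results in order: no no maybe maybe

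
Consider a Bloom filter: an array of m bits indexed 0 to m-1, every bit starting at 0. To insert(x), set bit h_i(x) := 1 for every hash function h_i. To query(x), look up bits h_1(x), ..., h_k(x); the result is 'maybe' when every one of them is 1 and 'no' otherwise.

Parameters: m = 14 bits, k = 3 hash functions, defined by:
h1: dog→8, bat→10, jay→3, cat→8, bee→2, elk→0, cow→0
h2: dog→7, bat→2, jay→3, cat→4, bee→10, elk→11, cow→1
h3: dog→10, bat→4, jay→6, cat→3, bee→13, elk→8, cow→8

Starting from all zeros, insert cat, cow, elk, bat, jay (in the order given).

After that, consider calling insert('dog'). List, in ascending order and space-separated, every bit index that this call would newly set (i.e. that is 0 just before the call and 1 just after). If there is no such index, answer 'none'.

Start: bits=00000000000000
After insert 'cat': sets bits 3 4 8 -> bits=00011000100000
After insert 'cow': sets bits 0 1 8 -> bits=11011000100000
After insert 'elk': sets bits 0 8 11 -> bits=11011000100100
After insert 'bat': sets bits 2 4 10 -> bits=11111000101100
After insert 'jay': sets bits 3 6 -> bits=11111010101100
insert 'dog' would touch bits 7 8 10; currently bit7=0, bit8=1, bit10=1
Bits that are 0 among those (would change 0->1): 7

Answer: 7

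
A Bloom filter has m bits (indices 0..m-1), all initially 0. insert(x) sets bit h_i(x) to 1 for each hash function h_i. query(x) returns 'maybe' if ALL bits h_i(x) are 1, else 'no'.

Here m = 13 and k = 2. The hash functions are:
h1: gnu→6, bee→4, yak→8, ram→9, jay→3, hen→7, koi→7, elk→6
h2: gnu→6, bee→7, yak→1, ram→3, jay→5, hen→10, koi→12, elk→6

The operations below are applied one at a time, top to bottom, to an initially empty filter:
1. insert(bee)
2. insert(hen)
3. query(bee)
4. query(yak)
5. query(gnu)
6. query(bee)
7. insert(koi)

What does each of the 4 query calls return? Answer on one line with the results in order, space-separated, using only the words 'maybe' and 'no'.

Start: bits=0000000000000
Op 1: insert bee -> sets bits 4 7 -> bits=0000100100000
Op 2: insert hen -> sets bits 7 10 -> bits=0000100100100
Op 3: query bee -> checks bit4=1, bit7=1 (all 1) -> maybe
Op 4: query yak -> checks bit1=0, bit8=0 (has a 0) -> no
Op 5: query gnu -> checks bit6=0 (has a 0) -> no
Op 6: query bee -> checks bit4=1, bit7=1 (all 1) -> maybe
Op 7: insert koi -> sets bits 7 12 -> bits=0000100100101
Query results in order: maybe no no maybe

Answer: maybe no no maybe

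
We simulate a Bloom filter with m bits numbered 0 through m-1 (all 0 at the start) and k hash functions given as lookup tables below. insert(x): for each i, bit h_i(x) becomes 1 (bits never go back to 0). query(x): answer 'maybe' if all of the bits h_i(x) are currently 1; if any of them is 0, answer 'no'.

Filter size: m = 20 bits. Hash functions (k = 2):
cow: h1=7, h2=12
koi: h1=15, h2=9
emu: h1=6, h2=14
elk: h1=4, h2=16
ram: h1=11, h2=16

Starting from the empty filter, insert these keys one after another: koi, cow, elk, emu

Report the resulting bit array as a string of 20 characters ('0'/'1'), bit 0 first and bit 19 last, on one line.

Start: bits=00000000000000000000
After insert 'koi': sets bits 9 15 -> bits=00000000010000010000
After insert 'cow': sets bits 7 12 -> bits=00000001010010010000
After insert 'elk': sets bits 4 16 -> bits=00001001010010011000
After insert 'emu': sets bits 6 14 -> bits=00001011010010111000

Answer: 00001011010010111000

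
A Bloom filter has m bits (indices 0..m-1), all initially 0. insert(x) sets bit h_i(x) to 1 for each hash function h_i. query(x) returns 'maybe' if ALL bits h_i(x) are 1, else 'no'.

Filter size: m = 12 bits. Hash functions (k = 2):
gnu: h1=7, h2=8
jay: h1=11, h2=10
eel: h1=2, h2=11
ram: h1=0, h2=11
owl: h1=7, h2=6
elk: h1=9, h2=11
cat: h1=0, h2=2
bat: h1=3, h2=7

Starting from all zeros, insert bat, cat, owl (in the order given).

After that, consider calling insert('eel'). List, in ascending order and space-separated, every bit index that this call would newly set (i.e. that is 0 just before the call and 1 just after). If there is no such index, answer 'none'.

Start: bits=000000000000
After insert 'bat': sets bits 3 7 -> bits=000100010000
After insert 'cat': sets bits 0 2 -> bits=101100010000
After insert 'owl': sets bits 6 7 -> bits=101100110000
insert 'eel' would touch bits 2 11; currently bit2=1, bit11=0
Bits that are 0 among those (would change 0->1): 11

Answer: 11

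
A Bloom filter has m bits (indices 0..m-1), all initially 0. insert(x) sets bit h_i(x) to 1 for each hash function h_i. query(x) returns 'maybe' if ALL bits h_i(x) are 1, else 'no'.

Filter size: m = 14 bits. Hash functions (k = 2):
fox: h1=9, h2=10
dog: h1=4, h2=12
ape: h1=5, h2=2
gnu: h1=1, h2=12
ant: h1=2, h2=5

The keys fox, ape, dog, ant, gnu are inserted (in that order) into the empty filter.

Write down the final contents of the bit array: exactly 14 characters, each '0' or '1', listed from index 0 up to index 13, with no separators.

Start: bits=00000000000000
After insert 'fox': sets bits 9 10 -> bits=00000000011000
After insert 'ape': sets bits 2 5 -> bits=00100100011000
After insert 'dog': sets bits 4 12 -> bits=00101100011010
After insert 'ant': sets bits 2 5 -> bits=00101100011010
After insert 'gnu': sets bits 1 12 -> bits=01101100011010

Answer: 01101100011010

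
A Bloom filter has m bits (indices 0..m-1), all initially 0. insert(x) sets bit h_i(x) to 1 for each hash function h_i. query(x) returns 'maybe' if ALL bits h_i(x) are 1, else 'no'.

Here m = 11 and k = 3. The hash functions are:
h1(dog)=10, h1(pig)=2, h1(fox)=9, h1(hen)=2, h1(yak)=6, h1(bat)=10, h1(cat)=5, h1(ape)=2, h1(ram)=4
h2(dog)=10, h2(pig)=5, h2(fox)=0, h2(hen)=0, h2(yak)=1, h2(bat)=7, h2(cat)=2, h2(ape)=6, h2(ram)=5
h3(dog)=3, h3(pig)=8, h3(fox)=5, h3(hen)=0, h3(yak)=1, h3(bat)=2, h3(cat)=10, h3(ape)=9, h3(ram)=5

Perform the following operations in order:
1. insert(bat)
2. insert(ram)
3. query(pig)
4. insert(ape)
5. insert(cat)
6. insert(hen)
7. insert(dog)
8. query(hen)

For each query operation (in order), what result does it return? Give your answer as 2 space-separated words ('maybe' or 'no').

Start: bits=00000000000
Op 1: insert bat -> sets bits 2 7 10 -> bits=00100001001
Op 2: insert ram -> sets bits 4 5 -> bits=00101101001
Op 3: query pig -> checks bit2=1, bit5=1, bit8=0 (has a 0) -> no
Op 4: insert ape -> sets bits 2 6 9 -> bits=00101111011
Op 5: insert cat -> sets bits 2 5 10 -> bits=00101111011
Op 6: insert hen -> sets bits 0 2 -> bits=10101111011
Op 7: insert dog -> sets bits 3 10 -> bits=10111111011
Op 8: query hen -> checks bit0=1, bit2=1 (all 1) -> maybe
Query results in order: no maybe

Answer: no maybe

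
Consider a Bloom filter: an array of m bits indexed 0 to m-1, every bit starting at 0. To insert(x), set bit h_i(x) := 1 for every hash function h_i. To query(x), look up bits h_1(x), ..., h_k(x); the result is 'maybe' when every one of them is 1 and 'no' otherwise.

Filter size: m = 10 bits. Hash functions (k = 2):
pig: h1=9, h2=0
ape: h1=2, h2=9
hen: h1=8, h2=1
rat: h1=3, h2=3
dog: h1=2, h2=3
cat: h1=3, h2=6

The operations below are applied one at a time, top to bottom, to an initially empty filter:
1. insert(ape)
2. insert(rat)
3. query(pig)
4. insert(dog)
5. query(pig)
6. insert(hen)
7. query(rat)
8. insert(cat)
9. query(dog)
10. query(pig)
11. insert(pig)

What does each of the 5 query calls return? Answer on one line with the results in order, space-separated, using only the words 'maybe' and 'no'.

Start: bits=0000000000
Op 1: insert ape -> sets bits 2 9 -> bits=0010000001
Op 2: insert rat -> sets bits 3 -> bits=0011000001
Op 3: query pig -> checks bit0=0, bit9=1 (has a 0) -> no
Op 4: insert dog -> sets bits 2 3 -> bits=0011000001
Op 5: query pig -> checks bit0=0, bit9=1 (has a 0) -> no
Op 6: insert hen -> sets bits 1 8 -> bits=0111000011
Op 7: query rat -> checks bit3=1 (all 1) -> maybe
Op 8: insert cat -> sets bits 3 6 -> bits=0111001011
Op 9: query dog -> checks bit2=1, bit3=1 (all 1) -> maybe
Op 10: query pig -> checks bit0=0, bit9=1 (has a 0) -> no
Op 11: insert pig -> sets bits 0 9 -> bits=1111001011
Query results in order: no no maybe maybe no

Answer: no no maybe maybe no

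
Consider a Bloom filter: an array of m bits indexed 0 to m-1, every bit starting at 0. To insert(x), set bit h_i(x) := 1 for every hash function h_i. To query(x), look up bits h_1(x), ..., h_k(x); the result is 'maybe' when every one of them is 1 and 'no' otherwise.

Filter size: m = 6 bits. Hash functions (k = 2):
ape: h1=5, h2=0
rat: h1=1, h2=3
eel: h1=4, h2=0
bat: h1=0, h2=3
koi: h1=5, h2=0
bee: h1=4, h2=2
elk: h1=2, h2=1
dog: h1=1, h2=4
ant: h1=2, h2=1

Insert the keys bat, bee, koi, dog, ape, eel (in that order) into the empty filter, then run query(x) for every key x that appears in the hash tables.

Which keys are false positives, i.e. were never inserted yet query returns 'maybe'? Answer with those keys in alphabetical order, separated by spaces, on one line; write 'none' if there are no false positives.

Answer: ant elk rat

Derivation:
Start: bits=000000
After insert 'bat': sets bits 0 3 -> bits=100100
After insert 'bee': sets bits 2 4 -> bits=101110
After insert 'koi': sets bits 0 5 -> bits=101111
After insert 'dog': sets bits 1 4 -> bits=111111
After insert 'ape': sets bits 0 5 -> bits=111111
After insert 'eel': sets bits 0 4 -> bits=111111
Not inserted: ant elk rat — query each against bits=111111:
query ant: checks bit1=1, bit2=1 (all 1) -> maybe => FALSE POSITIVE
query elk: checks bit1=1, bit2=1 (all 1) -> maybe => FALSE POSITIVE
query rat: checks bit1=1, bit3=1 (all 1) -> maybe => FALSE POSITIVE
False positives (alphabetical): ant elk rat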